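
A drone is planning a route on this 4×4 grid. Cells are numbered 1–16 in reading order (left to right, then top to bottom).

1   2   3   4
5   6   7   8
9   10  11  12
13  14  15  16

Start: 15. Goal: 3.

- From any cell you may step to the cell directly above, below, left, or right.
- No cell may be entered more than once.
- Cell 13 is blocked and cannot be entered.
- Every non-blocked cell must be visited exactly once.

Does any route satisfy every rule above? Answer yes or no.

Colour the cells like a checkerboard: each orthogonal step flips colour, so a Hamiltonian route alternates colours. Here there are 8 cells of one colour and 7 of the other, with start on the opposite colour to the goal — the counts and endpoints can't be arranged into an alternating sequence of length 15, so no Hamiltonian route exists.

no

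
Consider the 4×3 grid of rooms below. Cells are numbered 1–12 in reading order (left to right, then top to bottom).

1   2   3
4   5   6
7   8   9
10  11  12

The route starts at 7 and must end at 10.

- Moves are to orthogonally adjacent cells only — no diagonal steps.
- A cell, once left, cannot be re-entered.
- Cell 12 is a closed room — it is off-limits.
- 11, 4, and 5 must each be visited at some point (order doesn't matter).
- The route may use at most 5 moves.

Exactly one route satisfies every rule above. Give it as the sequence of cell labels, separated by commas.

7, 4, 5, 8, 11, 10

The 5-move cap with required stops at 11, 4, 5 leaves no slack for detours.
Route from 7: up 1 to 4, right 1 to 5, down 2 to 11, left 1 to 10 — 5 moves in all.
Check: all required cells visited; 5 ≤ 5 moves.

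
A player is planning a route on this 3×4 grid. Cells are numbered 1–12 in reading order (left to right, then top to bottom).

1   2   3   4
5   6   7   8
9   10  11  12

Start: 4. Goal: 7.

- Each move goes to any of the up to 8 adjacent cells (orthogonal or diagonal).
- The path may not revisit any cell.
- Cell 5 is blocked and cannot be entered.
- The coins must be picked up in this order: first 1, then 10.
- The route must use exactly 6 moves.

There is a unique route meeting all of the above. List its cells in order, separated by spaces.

The waypoints must appear in the order 1, 10, with no cell reused.
Route from 4: left 3 to 1, down-right 1 to 6, down 1 to 10, up-right 1 to 7 — 6 moves in all.
Check: order respected (1 at step 3, 10 at step 5); 6 moves as required.

4 3 2 1 6 10 7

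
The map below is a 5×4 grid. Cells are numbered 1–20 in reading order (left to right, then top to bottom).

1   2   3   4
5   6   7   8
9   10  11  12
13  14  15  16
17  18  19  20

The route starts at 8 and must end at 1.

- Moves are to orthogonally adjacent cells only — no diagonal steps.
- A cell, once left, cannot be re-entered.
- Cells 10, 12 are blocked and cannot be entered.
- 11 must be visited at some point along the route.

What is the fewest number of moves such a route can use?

8

Any route passes through 11 somewhere between 8 and 1. Summing Manhattan distances along the two legs (8 → 11 → 1) gives a lower bound of 2 + 4 = 6 moves.
The shortest route satisfying every rule uses 8 moves: 8 → 7 → 11 → 15 → 14 → 13 → 9 → 5 → 1.
The bound of 6 isn't tight here; checking systematically, no route of length 6 through 7 satisfies every constraint, so 8 is the minimum.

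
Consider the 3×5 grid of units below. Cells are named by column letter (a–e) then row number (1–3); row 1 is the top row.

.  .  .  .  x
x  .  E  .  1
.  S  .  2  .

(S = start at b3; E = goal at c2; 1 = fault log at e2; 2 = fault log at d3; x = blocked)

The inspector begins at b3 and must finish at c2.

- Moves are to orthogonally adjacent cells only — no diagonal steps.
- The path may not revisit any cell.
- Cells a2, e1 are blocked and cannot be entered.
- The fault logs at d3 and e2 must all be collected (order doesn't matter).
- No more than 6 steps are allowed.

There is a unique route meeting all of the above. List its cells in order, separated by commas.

b3, c3, d3, e3, e2, d2, c2

The budget equals the shortest possible length, so every move has to be on a shortest route through the required cells.
Route from b3: 3× right (reaching e3), up to e2, 2× left (reaching c2) — 6 moves in all.
Check: all required cells visited; 6 ≤ 6 moves.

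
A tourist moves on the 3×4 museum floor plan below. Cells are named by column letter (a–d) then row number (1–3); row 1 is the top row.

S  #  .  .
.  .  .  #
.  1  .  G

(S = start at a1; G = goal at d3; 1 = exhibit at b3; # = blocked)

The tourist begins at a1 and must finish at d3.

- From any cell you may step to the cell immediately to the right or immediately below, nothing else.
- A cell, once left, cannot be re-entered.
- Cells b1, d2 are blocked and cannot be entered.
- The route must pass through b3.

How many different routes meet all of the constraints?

2

A right/down-only route from a1 to d3 makes exactly 2 down-moves and 3 right-moves in some order.
With no other constraints that would be C(5,2) = 10 routes.
Split at b3 and multiply the segment counts (each segment already excludes blocked cells): a1→b3: 2; b3→d3: 1; product = 2.
That gives 2 routes.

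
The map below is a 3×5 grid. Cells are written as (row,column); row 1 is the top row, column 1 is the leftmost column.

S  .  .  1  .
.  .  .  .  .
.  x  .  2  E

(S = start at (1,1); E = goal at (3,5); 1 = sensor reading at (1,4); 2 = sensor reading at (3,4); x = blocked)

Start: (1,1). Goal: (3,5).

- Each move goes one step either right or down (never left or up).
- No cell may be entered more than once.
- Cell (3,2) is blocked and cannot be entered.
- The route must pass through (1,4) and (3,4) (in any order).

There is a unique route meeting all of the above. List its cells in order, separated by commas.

Moves only go right or down, so the column and row indices never decrease.
Route from (1,1): right 3 to (1,4), down 2 to (3,4), right 1 to (3,5) — 6 moves in all.
Check: all required cells visited.

(1,1), (1,2), (1,3), (1,4), (2,4), (3,4), (3,5)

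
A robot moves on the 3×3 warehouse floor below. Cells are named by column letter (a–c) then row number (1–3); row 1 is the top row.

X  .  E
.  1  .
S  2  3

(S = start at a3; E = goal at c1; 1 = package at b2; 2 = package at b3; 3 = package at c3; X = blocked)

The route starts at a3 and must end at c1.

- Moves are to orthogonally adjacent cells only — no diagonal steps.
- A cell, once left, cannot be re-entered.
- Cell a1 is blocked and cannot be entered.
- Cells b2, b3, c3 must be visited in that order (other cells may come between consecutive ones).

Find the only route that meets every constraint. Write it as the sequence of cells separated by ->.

a3 -> a2 -> b2 -> b3 -> c3 -> c2 -> c1

The waypoints must appear in the order b2, b3, c3, with no cell reused.
Route from a3: up 1 to a2, right 1 to b2, down 1 to b3, right 1 to c3, up 2 to c1 — 6 moves in all.
Check: order respected (1 at step 2, 2 at step 3, 3 at step 4).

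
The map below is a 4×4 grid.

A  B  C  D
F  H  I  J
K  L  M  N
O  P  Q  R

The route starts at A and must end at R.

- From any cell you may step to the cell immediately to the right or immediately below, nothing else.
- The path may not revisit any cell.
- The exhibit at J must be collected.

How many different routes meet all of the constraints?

A right/down-only route from A to R makes exactly 3 down-moves and 3 right-moves in some order.
With no other constraints that would be C(6,3) = 20 routes.
Split at J and multiply the segment counts: A→J: 4; J→R: 1; product = 4.
That gives 4 routes.

4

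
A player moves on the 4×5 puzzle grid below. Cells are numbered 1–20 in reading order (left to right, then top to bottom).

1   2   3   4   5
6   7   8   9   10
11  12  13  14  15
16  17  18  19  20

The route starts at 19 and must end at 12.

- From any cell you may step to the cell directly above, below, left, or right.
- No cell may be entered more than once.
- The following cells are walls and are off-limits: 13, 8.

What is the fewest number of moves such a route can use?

3

The Manhattan distance from 19 to 12 is |4−3| + |4−2| = 3, so at least 3 moves are needed.
A route of 3 moves achieves this: 19 → 18 → 17 → 12.
Since 3 matches the lower bound, it is optimal.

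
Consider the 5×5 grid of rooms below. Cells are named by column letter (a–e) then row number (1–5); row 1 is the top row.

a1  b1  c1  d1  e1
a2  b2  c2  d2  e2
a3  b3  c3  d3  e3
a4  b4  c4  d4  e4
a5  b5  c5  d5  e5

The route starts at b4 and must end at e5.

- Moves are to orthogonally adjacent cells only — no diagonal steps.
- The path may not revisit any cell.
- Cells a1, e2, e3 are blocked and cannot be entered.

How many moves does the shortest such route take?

4

The Manhattan distance from b4 to e5 is |4−5| + |2−5| = 4, so at least 4 moves are needed.
A route of 4 moves achieves this: b4 → b5 → c5 → d5 → e5.
Since 4 matches the lower bound, it is optimal.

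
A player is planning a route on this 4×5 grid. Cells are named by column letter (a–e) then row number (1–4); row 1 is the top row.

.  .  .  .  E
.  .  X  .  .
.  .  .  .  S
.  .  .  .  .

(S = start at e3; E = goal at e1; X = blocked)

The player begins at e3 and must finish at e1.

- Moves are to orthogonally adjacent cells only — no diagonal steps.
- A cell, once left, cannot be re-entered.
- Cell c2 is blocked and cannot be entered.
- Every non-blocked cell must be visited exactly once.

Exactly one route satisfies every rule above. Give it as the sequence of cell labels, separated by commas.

e3, e4, d4, d3, c3, c4, b4, a4, a3, b3, b2, a2, a1, b1, c1, d1, d2, e2, e1

Need to visit all 19 open cells exactly once, starting at e3 and ending at e1.
Route from e3: down to e4, left to d4, up to d3, left to c3, down to c4, 2× left (reaching a4), up to a3, right to b3, up to b2, left to a2, up to a1, 3× right (reaching d1), down to d2, right to e2, up to e1 — 18 moves in all.
Check: all 19 open cells covered.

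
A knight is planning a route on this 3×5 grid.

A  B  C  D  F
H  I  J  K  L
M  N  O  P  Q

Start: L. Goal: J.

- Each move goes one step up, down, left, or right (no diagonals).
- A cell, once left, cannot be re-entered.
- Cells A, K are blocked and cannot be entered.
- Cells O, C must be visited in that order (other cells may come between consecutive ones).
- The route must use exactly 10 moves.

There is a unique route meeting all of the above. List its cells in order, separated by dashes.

The waypoints must appear in the order O, C, with no cell reused.
Route from L: down to Q, 4× left (reaching M), up to H, right to I, up to B, right to C, down to J — 10 moves in all.
Check: order respected (O at step 3, C at step 9); 10 moves as required.

L - Q - P - O - N - M - H - I - B - C - J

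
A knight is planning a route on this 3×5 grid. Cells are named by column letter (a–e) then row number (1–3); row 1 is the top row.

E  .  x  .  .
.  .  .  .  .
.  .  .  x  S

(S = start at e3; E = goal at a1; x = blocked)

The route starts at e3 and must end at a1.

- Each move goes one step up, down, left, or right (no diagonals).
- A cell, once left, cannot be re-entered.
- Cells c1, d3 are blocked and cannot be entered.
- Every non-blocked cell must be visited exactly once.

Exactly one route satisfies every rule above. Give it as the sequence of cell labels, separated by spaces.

e3 e2 e1 d1 d2 c2 c3 b3 a3 a2 b2 b1 a1

Need to visit all 13 open cells exactly once, starting at e3 and ending at a1.
Route from e3: 2× up (reaching e1), left to d1, down to d2, left to c2, down to c3, 2× left (reaching a3), up to a2, right to b2, up to b1, left to a1 — 12 moves in all.
Check: all 13 open cells covered.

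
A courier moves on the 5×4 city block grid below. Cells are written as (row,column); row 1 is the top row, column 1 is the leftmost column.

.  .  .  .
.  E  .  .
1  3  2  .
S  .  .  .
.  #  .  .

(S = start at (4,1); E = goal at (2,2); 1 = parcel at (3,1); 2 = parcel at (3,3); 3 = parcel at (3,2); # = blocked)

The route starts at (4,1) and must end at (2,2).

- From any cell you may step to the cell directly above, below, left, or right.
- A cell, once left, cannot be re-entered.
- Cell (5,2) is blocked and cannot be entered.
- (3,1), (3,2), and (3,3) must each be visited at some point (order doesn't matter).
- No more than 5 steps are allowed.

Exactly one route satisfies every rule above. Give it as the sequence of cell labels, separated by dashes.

The budget equals the shortest possible length, so every move has to be on a shortest route through the required cells.
Route from (4,1): up to (3,1), 2× right (reaching (3,3)), up to (2,3), left to (2,2) — 5 moves in all.
Check: all required cells visited; 5 ≤ 5 moves.

(4,1) - (3,1) - (3,2) - (3,3) - (2,3) - (2,2)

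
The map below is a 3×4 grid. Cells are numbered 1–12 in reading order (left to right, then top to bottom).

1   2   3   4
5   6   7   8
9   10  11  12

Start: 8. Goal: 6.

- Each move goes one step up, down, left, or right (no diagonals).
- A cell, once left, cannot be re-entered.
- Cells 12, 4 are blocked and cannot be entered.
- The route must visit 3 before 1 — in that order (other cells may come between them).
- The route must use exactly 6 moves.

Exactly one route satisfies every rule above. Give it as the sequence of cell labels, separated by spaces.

8 7 3 2 1 5 6

The waypoints must appear in the order 3, 1, with no cell reused.
Route from 8: left to 7, up to 3, 2× left (reaching 1), down to 5, right to 6 — 6 moves in all.
Check: order respected (3 at step 2, 1 at step 4); 6 moves as required.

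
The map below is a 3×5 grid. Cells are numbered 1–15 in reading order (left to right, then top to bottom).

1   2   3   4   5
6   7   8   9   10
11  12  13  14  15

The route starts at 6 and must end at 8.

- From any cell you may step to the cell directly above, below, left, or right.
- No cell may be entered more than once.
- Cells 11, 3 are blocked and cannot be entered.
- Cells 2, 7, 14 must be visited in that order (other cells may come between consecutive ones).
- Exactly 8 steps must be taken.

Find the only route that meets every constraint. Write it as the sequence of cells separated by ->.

The waypoints must appear in the order 2, 7, 14, with no cell reused.
Route from 6: up 1 to 1, right 1 to 2, down 2 to 12, right 2 to 14, up 1 to 9, left 1 to 8 — 8 moves in all.
Check: order respected (2 at step 2, 7 at step 3, 14 at step 6); 8 moves as required.

6 -> 1 -> 2 -> 7 -> 12 -> 13 -> 14 -> 9 -> 8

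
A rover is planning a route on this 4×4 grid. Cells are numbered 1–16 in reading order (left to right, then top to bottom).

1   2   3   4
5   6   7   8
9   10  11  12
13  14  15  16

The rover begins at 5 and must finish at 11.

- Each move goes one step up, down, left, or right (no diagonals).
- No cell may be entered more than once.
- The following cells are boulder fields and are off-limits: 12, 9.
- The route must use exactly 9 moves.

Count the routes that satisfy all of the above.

2

Need simple routes of exactly 9 moves from 5 to 11 (Manhattan distance 3, so 3 moves are spent on a detour and 3 undoing it).
Enumerating: 5 1 2 3 7 6 10 14 15 11 | 5 1 2 3 4 8 7 6 10 11.
That gives 2 routes.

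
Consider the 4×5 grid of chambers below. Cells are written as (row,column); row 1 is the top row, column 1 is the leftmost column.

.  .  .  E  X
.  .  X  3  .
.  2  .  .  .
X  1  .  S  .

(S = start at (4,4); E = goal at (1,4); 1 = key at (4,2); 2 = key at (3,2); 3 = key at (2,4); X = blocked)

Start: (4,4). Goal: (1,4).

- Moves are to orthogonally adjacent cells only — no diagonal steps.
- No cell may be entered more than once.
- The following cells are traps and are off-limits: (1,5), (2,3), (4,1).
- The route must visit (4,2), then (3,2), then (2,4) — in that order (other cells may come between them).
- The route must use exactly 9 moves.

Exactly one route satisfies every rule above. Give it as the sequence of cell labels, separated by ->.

(4,4) -> (4,3) -> (4,2) -> (3,2) -> (3,3) -> (3,4) -> (3,5) -> (2,5) -> (2,4) -> (1,4)

The waypoints must appear in the order (4,2), (3,2), (2,4), with no cell reused.
Route from (4,4): left 2 to (4,2), up 1 to (3,2), right 3 to (3,5), up 1 to (2,5), left 1 to (2,4), up 1 to (1,4) — 9 moves in all.
Check: order respected (1 at step 2, 2 at step 3, 3 at step 8); 9 moves as required.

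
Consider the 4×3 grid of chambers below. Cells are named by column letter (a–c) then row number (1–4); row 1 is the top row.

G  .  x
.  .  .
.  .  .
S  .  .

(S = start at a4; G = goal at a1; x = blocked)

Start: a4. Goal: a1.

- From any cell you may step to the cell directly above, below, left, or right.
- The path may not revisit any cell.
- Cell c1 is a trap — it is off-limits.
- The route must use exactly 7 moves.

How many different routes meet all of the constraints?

Need simple routes of exactly 7 moves from a4 to a1 (Manhattan distance 3, so 2 moves are spent on a detour and 2 undoing it).
Branch systematically from the start, pruning whenever the remaining move budget drops below the Manhattan distance to a1 or differs from it in parity. Grouping the completions by first move — via a3: 2; via b4: 8 — and summing: 2 + 8 = 10.
That gives 10 routes.

10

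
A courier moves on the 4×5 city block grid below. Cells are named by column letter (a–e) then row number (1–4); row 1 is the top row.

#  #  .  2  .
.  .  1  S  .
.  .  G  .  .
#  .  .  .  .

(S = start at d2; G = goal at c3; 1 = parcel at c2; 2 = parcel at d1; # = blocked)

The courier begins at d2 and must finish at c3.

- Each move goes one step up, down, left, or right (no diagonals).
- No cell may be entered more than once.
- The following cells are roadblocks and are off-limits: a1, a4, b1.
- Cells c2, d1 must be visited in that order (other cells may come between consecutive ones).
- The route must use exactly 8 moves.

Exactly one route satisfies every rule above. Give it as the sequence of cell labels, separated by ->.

The waypoints must appear in the order c2, d1, with no cell reused.
Route from d2: left 1 to c2, up 1 to c1, right 2 to e1, down 2 to e3, left 2 to c3 — 8 moves in all.
Check: order respected (1 at step 1, 2 at step 3); 8 moves as required.

d2 -> c2 -> c1 -> d1 -> e1 -> e2 -> e3 -> d3 -> c3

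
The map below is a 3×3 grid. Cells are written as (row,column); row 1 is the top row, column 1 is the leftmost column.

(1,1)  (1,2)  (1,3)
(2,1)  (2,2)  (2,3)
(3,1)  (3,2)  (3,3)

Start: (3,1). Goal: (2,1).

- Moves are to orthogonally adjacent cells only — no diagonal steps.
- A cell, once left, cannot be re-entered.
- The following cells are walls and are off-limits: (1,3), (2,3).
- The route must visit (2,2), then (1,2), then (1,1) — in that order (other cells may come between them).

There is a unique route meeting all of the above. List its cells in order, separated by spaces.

(3,1) (3,2) (2,2) (1,2) (1,1) (2,1)

The waypoints must appear in the order (2,2), (1,2), (1,1), with no cell reused.
Route from (3,1): right to (3,2), 2× up (reaching (1,2)), left to (1,1), down to (2,1) — 5 moves in all.
Check: order respected ((2,2) at step 2, (1,2) at step 3, (1,1) at step 4).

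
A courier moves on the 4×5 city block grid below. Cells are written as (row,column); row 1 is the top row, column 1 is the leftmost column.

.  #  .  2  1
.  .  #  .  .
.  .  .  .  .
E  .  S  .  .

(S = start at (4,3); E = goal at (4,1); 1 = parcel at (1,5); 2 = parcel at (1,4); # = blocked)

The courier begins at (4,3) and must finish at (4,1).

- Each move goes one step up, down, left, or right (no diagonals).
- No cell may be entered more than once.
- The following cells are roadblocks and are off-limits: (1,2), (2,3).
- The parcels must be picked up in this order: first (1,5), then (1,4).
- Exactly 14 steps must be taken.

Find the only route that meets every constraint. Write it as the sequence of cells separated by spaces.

(4,3) (4,4) (4,5) (3,5) (2,5) (1,5) (1,4) (2,4) (3,4) (3,3) (3,2) (2,2) (2,1) (3,1) (4,1)

The waypoints must appear in the order (1,5), (1,4), with no cell reused.
Route from (4,3): right 2 to (4,5), up 3 to (1,5), left 1 to (1,4), down 2 to (3,4), left 2 to (3,2), up 1 to (2,2), left 1 to (2,1), down 2 to (4,1) — 14 moves in all.
Check: order respected (1 at step 5, 2 at step 6); 14 moves as required.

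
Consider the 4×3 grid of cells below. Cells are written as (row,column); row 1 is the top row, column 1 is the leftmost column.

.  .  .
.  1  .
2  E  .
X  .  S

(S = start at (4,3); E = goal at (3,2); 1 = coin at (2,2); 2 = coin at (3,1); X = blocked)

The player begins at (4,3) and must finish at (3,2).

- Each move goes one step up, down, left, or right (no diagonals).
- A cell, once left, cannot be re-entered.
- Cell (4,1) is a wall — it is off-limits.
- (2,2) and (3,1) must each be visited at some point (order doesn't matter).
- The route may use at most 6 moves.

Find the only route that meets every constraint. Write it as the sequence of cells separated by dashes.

Any route must reach (2,2) and (3,1) and still end at (3,2) within 6 moves, so the order of the required stops is forced.
Route from (4,3): 2× up (reaching (2,3)), 2× left (reaching (2,1)), down to (3,1), right to (3,2) — 6 moves in all.
Check: all required cells visited; 6 ≤ 6 moves.

(4,3) - (3,3) - (2,3) - (2,2) - (2,1) - (3,1) - (3,2)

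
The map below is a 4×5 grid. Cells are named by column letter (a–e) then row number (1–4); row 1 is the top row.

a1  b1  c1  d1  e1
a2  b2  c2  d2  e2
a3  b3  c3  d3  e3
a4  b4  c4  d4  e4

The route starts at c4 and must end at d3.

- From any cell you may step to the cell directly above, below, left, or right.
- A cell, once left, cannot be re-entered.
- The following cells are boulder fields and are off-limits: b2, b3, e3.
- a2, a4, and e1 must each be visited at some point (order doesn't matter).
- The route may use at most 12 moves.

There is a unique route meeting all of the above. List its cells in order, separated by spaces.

c4 b4 a4 a3 a2 a1 b1 c1 d1 e1 e2 d2 d3

The 12-move cap with required stops at a2, a4, e1 leaves no slack for detours.
Route from c4: 2× left (reaching a4), 3× up (reaching a1), 4× right (reaching e1), down to e2, left to d2, down to d3 — 12 moves in all.
Check: all required cells visited; 12 ≤ 12 moves.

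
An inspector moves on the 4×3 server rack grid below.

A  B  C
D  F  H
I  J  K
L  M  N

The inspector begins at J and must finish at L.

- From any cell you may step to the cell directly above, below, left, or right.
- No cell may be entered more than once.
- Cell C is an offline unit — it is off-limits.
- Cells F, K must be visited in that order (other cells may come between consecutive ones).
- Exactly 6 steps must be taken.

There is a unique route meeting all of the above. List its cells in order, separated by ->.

J -> F -> H -> K -> N -> M -> L

The waypoints must appear in the order F, K, with no cell reused.
Route from J: up to F, right to H, 2× down (reaching N), 2× left (reaching L) — 6 moves in all.
Check: order respected (F at step 1, K at step 3); 6 moves as required.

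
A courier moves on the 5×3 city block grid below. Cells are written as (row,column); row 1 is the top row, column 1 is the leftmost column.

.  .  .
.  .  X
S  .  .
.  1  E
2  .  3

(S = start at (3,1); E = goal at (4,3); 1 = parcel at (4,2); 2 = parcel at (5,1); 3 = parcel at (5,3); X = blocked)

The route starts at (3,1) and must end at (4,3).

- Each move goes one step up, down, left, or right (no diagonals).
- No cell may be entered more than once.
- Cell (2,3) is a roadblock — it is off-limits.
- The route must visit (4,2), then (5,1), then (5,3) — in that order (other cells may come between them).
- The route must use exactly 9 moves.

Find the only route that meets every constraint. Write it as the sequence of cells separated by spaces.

The waypoints must appear in the order (4,2), (5,1), (5,3), with no cell reused.
Route from (3,1): up to (2,1), right to (2,2), 2× down (reaching (4,2)), left to (4,1), down to (5,1), 2× right (reaching (5,3)), up to (4,3) — 9 moves in all.
Check: order respected (1 at step 4, 2 at step 6, 3 at step 8); 9 moves as required.

(3,1) (2,1) (2,2) (3,2) (4,2) (4,1) (5,1) (5,2) (5,3) (4,3)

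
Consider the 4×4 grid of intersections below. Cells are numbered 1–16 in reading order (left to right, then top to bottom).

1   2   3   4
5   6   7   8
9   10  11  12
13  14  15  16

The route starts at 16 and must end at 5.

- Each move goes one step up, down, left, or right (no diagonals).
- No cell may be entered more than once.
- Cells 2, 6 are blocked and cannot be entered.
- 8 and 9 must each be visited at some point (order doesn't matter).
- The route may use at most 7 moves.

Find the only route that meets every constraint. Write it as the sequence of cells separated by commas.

The budget equals the shortest possible length, so every move has to be on a shortest route through the required cells.
Route from 16: 2× up (reaching 8), left to 7, down to 11, 2× left (reaching 9), up to 5 — 7 moves in all.
Check: all required cells visited; 7 ≤ 7 moves.

16, 12, 8, 7, 11, 10, 9, 5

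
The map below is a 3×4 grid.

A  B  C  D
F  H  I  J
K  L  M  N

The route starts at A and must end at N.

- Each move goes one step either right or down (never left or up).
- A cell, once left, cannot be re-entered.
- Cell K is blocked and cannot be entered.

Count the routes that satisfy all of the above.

9

A right/down-only route from A to N makes exactly 2 down-moves and 3 right-moves in some order.
With no other constraints that would be C(5,2) = 10 routes.
Subtract routes through each blocked cell (inclusion–exclusion for overlaps): − through K: 1 → 9.
That gives 9 routes.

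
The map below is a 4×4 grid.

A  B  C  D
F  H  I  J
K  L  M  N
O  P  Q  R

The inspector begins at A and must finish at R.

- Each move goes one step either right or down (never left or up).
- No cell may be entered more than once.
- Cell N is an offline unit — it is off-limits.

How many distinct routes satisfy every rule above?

10

A right/down-only route from A to R makes exactly 3 down-moves and 3 right-moves in some order.
With no other constraints that would be C(6,3) = 20 routes.
Subtract routes through each blocked cell (inclusion–exclusion for overlaps): − through N: 10 → 10.
That gives 10 routes.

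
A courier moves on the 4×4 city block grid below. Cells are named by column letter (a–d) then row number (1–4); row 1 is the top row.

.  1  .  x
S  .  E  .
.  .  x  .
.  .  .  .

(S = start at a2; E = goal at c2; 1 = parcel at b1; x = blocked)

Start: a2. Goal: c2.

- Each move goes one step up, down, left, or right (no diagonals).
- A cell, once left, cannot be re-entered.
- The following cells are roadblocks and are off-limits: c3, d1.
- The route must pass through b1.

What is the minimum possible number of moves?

4

Any route passes through b1 somewhere between a2 and c2. Summing Manhattan distances along the two legs (a2 → b1 → c2) gives a lower bound of 2 + 2 = 4 moves.
A route of 4 moves achieves this: a2 → a1 → b1 → b2 → c2.
Since 4 matches the lower bound, it is optimal.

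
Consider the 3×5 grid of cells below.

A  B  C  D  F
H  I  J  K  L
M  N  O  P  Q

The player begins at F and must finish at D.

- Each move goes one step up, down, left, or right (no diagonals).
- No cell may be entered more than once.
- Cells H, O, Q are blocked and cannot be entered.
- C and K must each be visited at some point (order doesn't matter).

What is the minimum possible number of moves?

5

Any route passes through C and K in some order between F and D. Summing Manhattan distances along each leg and taking the cheapest ordering (F → K → C → D) gives a lower bound of 2 + 2 + 1 = 5 moves.
A route of 5 moves achieves this: F → L → K → J → C → D.
Since 5 matches the lower bound, it is optimal.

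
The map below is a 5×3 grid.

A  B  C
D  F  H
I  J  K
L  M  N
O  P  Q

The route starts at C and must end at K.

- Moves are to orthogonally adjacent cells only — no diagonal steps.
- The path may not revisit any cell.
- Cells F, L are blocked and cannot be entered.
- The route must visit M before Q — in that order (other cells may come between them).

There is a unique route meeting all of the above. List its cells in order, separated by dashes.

C - B - A - D - I - J - M - P - Q - N - K

The waypoints must appear in the order M, Q, with no cell reused.
Route from C: left 2 to A, down 2 to I, right 1 to J, down 2 to P, right 1 to Q, up 2 to K — 10 moves in all.
Check: order respected (M at step 6, Q at step 8).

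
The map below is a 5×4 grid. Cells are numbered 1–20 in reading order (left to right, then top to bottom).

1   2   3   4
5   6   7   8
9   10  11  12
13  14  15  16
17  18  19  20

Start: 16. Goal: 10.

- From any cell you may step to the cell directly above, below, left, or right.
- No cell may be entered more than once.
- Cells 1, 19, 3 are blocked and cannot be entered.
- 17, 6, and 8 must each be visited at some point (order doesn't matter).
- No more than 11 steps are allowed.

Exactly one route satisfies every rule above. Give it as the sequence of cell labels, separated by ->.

16 -> 12 -> 8 -> 7 -> 6 -> 5 -> 9 -> 13 -> 17 -> 18 -> 14 -> 10

The budget equals the shortest possible length, so every move has to be on a shortest route through the required cells.
Route from 16: 2× up (reaching 8), 3× left (reaching 5), 3× down (reaching 17), right to 18, 2× up (reaching 10) — 11 moves in all.
Check: all required cells visited; 11 ≤ 11 moves.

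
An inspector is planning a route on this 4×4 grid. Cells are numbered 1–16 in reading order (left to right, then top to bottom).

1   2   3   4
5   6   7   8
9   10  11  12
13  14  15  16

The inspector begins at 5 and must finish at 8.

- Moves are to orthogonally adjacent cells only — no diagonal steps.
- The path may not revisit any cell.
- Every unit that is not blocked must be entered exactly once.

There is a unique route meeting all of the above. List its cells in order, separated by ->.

5 -> 1 -> 2 -> 6 -> 10 -> 9 -> 13 -> 14 -> 15 -> 16 -> 12 -> 11 -> 7 -> 3 -> 4 -> 8

Need to visit all 16 open cells exactly once, starting at 5 and ending at 8.
Cell 16 has only two open neighbours (12 and 15), so the path must pass straight through it: one of those is the cell it's entered from and the other is where it exits.
Route from 5: up 1 to 1, right 1 to 2, down 2 to 10, left 1 to 9, down 1 to 13, right 3 to 16, up 1 to 12, left 1 to 11, up 2 to 3, right 1 to 4, down 1 to 8 — 15 moves in all.
Check: all 16 open cells covered.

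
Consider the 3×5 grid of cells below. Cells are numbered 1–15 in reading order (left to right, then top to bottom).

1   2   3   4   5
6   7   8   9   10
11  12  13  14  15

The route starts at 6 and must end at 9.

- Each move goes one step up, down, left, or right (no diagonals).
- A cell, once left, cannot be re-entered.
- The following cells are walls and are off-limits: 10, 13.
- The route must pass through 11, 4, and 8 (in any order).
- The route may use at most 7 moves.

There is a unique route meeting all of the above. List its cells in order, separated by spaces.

6 11 12 7 8 3 4 9

Any route must reach 11, 4, and 8 and still end at 9 within 7 moves, so the order of the required stops is forced.
Route from 6: down 1 to 11, right 1 to 12, up 1 to 7, right 1 to 8, up 1 to 3, right 1 to 4, down 1 to 9 — 7 moves in all.
Check: all required cells visited; 7 ≤ 7 moves.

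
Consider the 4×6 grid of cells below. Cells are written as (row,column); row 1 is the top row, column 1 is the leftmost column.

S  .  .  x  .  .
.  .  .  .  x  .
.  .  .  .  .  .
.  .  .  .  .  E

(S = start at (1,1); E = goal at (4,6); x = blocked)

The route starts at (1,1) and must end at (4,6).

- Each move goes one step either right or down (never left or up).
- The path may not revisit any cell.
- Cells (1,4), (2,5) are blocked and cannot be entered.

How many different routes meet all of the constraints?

A right/down-only route from (1,1) to (4,6) makes exactly 3 down-moves and 5 right-moves in some order.
With no other constraints that would be C(8,3) = 56 routes.
Subtract routes through each blocked cell (inclusion–exclusion for overlaps): − through (1,4): 10 − through (2,5): 15 + through (1,4)&(2,5): 6 → 37.
That gives 37 routes.

37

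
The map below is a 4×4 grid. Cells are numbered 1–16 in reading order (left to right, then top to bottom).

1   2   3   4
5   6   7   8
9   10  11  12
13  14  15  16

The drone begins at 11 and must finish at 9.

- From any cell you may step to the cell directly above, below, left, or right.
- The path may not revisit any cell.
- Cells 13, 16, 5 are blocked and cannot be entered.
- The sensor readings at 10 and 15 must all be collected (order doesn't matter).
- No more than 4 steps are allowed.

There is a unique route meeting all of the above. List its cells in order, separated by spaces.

The 4-move cap with required stops at 10, 15 leaves no slack for detours.
Route from 11: down to 15, left to 14, up to 10, left to 9 — 4 moves in all.
Check: all required cells visited; 4 ≤ 4 moves.

11 15 14 10 9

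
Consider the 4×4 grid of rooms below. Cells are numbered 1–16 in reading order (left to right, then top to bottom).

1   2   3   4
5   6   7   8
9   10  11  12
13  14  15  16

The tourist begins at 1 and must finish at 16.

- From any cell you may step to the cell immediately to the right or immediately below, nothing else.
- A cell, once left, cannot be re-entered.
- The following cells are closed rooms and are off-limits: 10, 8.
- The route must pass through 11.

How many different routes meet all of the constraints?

A right/down-only route from 1 to 16 makes exactly 3 down-moves and 3 right-moves in some order.
With no other constraints that would be C(6,3) = 20 routes.
Split at 11 and multiply the segment counts (each segment already excludes blocked cells): 1→11: 3; 11→16: 2; product = 6.
That gives 6 routes.

6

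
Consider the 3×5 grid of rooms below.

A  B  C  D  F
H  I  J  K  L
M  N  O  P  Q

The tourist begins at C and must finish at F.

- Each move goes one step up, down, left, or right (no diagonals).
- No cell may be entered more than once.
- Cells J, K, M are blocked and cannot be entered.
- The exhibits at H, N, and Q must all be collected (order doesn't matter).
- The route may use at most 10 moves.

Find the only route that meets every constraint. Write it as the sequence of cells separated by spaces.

C B A H I N O P Q L F

The 10-move cap with required stops at H, N, Q leaves no slack for detours.
Route from C: 2× left (reaching A), down to H, right to I, down to N, 3× right (reaching Q), 2× up (reaching F) — 10 moves in all.
Check: all required cells visited; 10 ≤ 10 moves.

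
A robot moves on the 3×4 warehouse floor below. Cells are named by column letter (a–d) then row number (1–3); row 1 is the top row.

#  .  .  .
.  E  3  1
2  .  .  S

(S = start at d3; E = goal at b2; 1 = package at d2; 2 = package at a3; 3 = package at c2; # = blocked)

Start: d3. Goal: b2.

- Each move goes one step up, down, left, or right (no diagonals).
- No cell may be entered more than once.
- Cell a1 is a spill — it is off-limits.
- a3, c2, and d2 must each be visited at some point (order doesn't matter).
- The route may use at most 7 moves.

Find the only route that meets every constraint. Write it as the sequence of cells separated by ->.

d3 -> d2 -> c2 -> c3 -> b3 -> a3 -> a2 -> b2

The 7-move cap with required stops at a3, c2, d2 leaves no slack for detours.
Route from d3: up to d2, left to c2, down to c3, 2× left (reaching a3), up to a2, right to b2 — 7 moves in all.
Check: all required cells visited; 7 ≤ 7 moves.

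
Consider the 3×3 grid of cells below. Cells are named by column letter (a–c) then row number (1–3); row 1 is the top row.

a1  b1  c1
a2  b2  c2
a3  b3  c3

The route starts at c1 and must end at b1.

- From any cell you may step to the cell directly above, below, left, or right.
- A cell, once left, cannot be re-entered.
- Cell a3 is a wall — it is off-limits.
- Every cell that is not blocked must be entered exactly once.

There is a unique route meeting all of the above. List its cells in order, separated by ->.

c1 -> c2 -> c3 -> b3 -> b2 -> a2 -> a1 -> b1

Need to visit all 8 open cells exactly once, starting at c1 and ending at b1.
Cell b3 has only two open neighbours (b2 and c3), so the path must pass straight through it: one of those is the cell it's entered from and the other is where it exits.
Route from c1: down 2 to c3, left 1 to b3, up 1 to b2, left 1 to a2, up 1 to a1, right 1 to b1 — 7 moves in all.
Check: all 8 open cells covered.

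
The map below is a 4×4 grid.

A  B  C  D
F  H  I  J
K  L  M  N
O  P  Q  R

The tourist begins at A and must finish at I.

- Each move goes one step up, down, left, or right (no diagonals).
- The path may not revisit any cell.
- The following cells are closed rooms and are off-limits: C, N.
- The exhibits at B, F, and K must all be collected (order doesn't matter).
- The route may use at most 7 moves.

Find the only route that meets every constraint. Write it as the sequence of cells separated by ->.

A -> B -> H -> F -> K -> L -> M -> I

The 7-move cap with required stops at B, F, K leaves no slack for detours.
Route from A: right 1 to B, down 1 to H, left 1 to F, down 1 to K, right 2 to M, up 1 to I — 7 moves in all.
Check: all required cells visited; 7 ≤ 7 moves.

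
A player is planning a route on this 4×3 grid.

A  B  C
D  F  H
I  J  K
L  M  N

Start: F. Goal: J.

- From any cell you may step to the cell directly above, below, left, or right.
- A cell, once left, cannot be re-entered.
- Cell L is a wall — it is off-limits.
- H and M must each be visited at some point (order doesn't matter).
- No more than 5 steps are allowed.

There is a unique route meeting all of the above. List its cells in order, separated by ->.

The 5-move cap with required stops at H, M leaves no slack for detours.
Route from F: right to H, 2× down (reaching N), left to M, up to J — 5 moves in all.
Check: all required cells visited; 5 ≤ 5 moves.

F -> H -> K -> N -> M -> J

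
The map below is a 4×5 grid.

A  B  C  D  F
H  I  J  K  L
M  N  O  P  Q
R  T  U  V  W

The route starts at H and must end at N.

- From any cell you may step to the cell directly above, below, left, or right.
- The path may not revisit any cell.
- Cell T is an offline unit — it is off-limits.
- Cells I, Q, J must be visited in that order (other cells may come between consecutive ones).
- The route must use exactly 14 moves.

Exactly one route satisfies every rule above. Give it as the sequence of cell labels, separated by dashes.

H - I - B - C - D - F - L - Q - W - V - P - K - J - O - N

The waypoints must appear in the order I, Q, J, with no cell reused.
Route from H: right to I, up to B, 3× right (reaching F), 3× down (reaching W), left to V, 2× up (reaching K), left to J, down to O, left to N — 14 moves in all.
Check: order respected (I at step 1, Q at step 7, J at step 12); 14 moves as required.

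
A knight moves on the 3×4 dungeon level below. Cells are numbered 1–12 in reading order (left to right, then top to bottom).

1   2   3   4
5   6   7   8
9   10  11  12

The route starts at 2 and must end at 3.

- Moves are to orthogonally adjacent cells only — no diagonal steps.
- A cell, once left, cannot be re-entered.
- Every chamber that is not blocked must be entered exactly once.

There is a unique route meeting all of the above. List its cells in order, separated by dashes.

Need to visit all 12 open cells exactly once, starting at 2 and ending at 3.
Cell 12 has only two open neighbours (8 and 11), so the path must pass straight through it: one of those is the cell it's entered from and the other is where it exits.
Route from 2: left 1 to 1, down 2 to 9, right 1 to 10, up 1 to 6, right 1 to 7, down 1 to 11, right 1 to 12, up 2 to 4, left 1 to 3 — 11 moves in all.
Check: all 12 open cells covered.

2 - 1 - 5 - 9 - 10 - 6 - 7 - 11 - 12 - 8 - 4 - 3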